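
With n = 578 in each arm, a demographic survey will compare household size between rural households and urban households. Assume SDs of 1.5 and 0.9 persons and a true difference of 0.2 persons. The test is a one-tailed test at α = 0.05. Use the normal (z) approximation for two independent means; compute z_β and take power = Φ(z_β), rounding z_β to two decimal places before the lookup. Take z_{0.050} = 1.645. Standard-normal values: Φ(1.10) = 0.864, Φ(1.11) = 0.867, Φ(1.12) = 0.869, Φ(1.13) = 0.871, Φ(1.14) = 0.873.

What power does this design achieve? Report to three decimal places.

z_β = δ·√(n/(σ₁²+σ₂²)) − z_α
    = 0.2 · √(578/3.06) − 1.645
    = 0.2 · 13.74369 − 1.645
    = 2.7487 − 1.645 = 1.1037 → 1.10
Power = Φ(1.10) = 0.864.

Power ≈ 0.864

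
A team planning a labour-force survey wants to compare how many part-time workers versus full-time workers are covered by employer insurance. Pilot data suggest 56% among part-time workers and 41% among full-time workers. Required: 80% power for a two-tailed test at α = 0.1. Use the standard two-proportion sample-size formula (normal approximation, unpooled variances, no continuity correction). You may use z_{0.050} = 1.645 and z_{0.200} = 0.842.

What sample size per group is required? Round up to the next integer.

n = 135 per group

n = (z_{α/2} + z_β)² · [p₁(1−p₁) + p₂(1−p₂)] / (p₁ − p₂)²
  = (1.645 + 0.842)² · (0.56·0.44 + 0.41·0.59) / (0.15)²
  = (2.487)² · (0.2464 + 0.2419) / 0.0225
  = 6.1852 · 0.4883 / 0.0225
  = 134.23
Round up → n = 135 per group.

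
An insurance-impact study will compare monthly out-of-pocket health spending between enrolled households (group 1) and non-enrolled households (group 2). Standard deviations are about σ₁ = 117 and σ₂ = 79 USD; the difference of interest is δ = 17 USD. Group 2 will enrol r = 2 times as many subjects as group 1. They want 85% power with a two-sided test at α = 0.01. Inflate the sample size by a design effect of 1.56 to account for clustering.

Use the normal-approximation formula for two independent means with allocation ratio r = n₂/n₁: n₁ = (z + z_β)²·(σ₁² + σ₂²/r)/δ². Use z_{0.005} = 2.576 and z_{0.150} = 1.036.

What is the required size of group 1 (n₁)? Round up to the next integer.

n₁ = (z_{α/2} + z_β)² · (σ₁² + σ₂²/r) / δ²
   = (2.576 + 1.036)² · (117² + 79²/2) / 17²
   = 13.0465 · (13689 + 3120.5) / 289
   = 13.0465 · 16809.5 / 289
   = 758.84
Design effect: 1.56 × 758.84 = 1183.80.
Round up → n₁ = 1184; n₂ = r·n₁ = 2 × 1184 = 2368.

n₁ = 1184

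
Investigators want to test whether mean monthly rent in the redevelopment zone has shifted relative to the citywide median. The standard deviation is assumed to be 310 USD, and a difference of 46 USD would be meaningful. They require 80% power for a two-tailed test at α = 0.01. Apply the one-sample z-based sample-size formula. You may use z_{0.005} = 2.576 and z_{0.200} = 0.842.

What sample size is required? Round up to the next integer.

n = (z_{α/2} + z_β)² · σ² / δ²
  = (2.576 + 0.842)² · 310² / 46²
  = 11.6827 · 96100 / 2116
  = 530.58
Round up → n = 531.

n = 531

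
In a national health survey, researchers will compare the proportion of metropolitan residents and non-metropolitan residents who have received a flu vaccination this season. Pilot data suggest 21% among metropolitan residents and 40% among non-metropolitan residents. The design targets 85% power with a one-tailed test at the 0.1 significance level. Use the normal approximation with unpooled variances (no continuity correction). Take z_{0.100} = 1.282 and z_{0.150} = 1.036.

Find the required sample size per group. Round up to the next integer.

n = (z_α + z_β)² · [p₁(1−p₁) + p₂(1−p₂)] / (p₁ − p₂)²
  = (1.282 + 1.036)² · (0.21·0.79 + 0.40·0.60) / (-0.19)²
  = (2.318)² · (0.1659 + 0.2400) / 0.0361
  = 5.3731 · 0.4059 / 0.0361
  = 60.41
Round up → n = 61 per group.

n = 61 per group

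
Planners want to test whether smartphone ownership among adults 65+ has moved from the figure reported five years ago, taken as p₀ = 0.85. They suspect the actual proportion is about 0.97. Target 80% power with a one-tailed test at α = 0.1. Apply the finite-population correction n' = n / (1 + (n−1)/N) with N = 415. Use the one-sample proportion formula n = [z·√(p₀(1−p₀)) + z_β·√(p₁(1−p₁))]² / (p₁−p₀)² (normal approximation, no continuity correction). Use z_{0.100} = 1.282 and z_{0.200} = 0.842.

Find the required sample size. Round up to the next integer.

n = 24

n = [z_α·√(p₀q₀) + z_β·√(p₁q₁)]² / (p₁ − p₀)²
  = [1.282·√(0.85·0.15) + 0.842·√(0.97·0.03)]² / (0.12)²
  = [1.282·0.3571 + 0.842·0.1706]² / 0.0144
  = [0.6014]² / 0.0144
  = 25.12
Finite-population correction (N = 415): 25.12 / (1 + (25.12 − 1)/415) = 23.74.
Round up → n = 24.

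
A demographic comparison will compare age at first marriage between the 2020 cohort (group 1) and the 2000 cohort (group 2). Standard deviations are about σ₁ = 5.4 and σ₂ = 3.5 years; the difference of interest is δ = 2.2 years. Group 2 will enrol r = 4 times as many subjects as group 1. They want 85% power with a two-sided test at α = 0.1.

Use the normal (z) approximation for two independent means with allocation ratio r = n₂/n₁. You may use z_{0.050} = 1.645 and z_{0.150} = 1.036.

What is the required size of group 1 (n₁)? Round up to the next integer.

n₁ = (z_{α/2} + z_β)² · (σ₁² + σ₂²/r) / δ²
   = (1.645 + 1.036)² · (5.4² + 3.5²/4) / 2.2²
   = 7.1878 · (29.16 + 3.0625) / 4.84
   = 7.1878 · 32.2225 / 4.84
   = 47.85
Round up → n₁ = 48; n₂ = r·n₁ = 4 × 48 = 192.

n₁ = 48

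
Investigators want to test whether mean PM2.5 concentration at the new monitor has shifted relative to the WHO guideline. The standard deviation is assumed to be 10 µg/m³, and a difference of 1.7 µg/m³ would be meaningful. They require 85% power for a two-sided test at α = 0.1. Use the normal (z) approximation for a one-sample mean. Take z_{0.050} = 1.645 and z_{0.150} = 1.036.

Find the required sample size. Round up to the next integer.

n = (z_{α/2} + z_β)² · σ² / δ²
  = (1.645 + 1.036)² · 10² / 1.7²
  = 7.1878 · 100 / 2.89
  = 248.71
Round up → n = 249.

n = 249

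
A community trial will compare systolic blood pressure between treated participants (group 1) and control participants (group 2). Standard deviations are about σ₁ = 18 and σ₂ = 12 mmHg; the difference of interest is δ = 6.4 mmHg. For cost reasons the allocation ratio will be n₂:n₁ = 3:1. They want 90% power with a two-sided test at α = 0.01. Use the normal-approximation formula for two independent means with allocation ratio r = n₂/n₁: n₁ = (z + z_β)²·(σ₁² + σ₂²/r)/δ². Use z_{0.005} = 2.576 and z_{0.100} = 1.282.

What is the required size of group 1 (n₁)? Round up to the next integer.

n₁ = 136

n₁ = (z_{α/2} + z_β)² · (σ₁² + σ₂²/r) / δ²
   = (2.576 + 1.282)² · (18² + 12²/3) / 6.4²
   = 14.8842 · (324 + 48) / 40.96
   = 14.8842 · 372 / 40.96
   = 135.18
Round up → n₁ = 136; n₂ = r·n₁ = 3 × 136 = 408.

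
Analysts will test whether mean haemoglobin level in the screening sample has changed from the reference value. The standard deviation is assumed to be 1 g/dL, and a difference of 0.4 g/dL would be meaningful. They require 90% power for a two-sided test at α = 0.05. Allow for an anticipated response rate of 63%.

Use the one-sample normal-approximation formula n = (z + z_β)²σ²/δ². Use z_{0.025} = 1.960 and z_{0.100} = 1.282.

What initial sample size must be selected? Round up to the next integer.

n = 105

n = (z_{α/2} + z_β)² · σ² / δ²
  = (1.960 + 1.282)² · 1² / 0.4²
  = 10.5106 · 1 / 0.16
  = 65.69
Adjust for 63% response: 65.69 / 0.63 = 104.27.
Round up → n = 105.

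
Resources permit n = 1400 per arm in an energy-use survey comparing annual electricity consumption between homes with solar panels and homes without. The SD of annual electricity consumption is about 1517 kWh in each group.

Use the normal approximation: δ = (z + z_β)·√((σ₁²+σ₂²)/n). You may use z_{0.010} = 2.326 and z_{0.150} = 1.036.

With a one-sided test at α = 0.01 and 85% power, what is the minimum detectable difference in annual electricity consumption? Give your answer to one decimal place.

δ = (z_α + z_β) · √((σ₁²+σ₂²)/n)
  = (2.326 + 1.036) · √(4602578/1400)
  = 3.362 · √3287.6
  = 3.362 · 57.3372
  = 192.7677

Minimum detectable difference ≈ 192.8 kWh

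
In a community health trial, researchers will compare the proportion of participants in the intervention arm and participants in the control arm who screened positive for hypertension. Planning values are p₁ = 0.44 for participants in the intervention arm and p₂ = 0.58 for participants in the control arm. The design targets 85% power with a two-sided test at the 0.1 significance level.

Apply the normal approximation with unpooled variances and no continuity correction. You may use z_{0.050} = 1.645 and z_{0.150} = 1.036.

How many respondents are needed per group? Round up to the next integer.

n = 180 per group

n = (z_{α/2} + z_β)² · [p₁(1−p₁) + p₂(1−p₂)] / (p₁ − p₂)²
  = (1.645 + 1.036)² · (0.44·0.56 + 0.58·0.42) / (-0.14)²
  = (2.681)² · (0.2464 + 0.2436) / 0.0196
  = 7.1878 · 0.4900 / 0.0196
  = 179.69
Round up → n = 180 per group.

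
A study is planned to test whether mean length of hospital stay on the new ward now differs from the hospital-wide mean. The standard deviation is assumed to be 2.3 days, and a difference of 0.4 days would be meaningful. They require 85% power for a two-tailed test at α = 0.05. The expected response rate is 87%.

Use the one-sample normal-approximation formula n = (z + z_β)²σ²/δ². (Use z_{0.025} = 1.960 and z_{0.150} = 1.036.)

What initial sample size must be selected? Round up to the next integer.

n = 342

n = (z_{α/2} + z_β)² · σ² / δ²
  = (1.960 + 1.036)² · 2.3² / 0.4²
  = 8.9760 · 5.29 / 0.16
  = 296.77
Adjust for 87% response: 296.77 / 0.87 = 341.11.
Round up → n = 342.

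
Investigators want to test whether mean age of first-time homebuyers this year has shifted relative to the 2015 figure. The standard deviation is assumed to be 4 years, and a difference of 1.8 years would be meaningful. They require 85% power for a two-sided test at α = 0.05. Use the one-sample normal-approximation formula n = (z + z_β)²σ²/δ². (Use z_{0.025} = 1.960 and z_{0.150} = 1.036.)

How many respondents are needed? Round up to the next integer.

n = 45

n = (z_{α/2} + z_β)² · σ² / δ²
  = (1.960 + 1.036)² · 4² / 1.8²
  = 8.9760 · 16 / 3.24
  = 44.33
Round up → n = 45.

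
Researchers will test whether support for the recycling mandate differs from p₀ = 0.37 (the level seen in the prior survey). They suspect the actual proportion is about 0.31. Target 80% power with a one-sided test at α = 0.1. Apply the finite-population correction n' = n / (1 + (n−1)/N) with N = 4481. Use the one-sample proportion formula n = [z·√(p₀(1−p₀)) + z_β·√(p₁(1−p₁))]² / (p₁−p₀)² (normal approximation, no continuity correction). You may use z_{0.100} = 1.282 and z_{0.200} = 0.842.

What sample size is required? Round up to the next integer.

n = [z_α·√(p₀q₀) + z_β·√(p₁q₁)]² / (p₁ − p₀)²
  = [1.282·√(0.37·0.63) + 0.842·√(0.31·0.69)]² / (-0.06)²
  = [1.282·0.4828 + 0.842·0.4625]² / 0.0036
  = [1.0084]² / 0.0036
  = 282.45
Finite-population correction (N = 4481): 282.45 / (1 + (282.45 − 1)/4481) = 265.76.
Round up → n = 266.

n = 266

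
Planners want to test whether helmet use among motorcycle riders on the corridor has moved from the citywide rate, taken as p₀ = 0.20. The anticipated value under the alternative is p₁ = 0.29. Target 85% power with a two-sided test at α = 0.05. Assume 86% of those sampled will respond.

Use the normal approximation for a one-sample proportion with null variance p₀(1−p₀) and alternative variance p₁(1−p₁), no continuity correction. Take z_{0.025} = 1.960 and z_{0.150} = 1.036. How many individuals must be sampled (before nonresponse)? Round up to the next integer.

n = [z_{α/2}·√(p₀q₀) + z_β·√(p₁q₁)]² / (p₁ − p₀)²
  = [1.960·√(0.20·0.80) + 1.036·√(0.29·0.71)]² / (0.09)²
  = [1.960·0.4000 + 1.036·0.4538]² / 0.0081
  = [1.2541]² / 0.0081
  = 194.17
Adjust for 86% response: 194.17 / 0.86 = 225.78.
Round up → n = 226.

n = 226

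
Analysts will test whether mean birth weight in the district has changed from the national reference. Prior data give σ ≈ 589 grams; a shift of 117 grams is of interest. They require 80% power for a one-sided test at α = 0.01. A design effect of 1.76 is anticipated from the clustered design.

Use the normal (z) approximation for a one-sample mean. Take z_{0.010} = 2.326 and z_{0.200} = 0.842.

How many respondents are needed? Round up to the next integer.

n = (z_α + z_β)² · σ² / δ²
  = (2.326 + 0.842)² · 589² / 117²
  = 10.0362 · 346921 / 13689
  = 254.35
Design effect: 1.76 × 254.35 = 447.65.
Round up → n = 448.

n = 448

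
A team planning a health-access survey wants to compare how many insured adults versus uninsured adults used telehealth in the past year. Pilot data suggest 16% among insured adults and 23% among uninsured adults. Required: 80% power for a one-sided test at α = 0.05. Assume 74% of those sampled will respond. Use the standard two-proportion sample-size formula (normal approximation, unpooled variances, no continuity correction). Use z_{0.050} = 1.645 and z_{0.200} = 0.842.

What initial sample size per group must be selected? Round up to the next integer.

n = (z_α + z_β)² · [p₁(1−p₁) + p₂(1−p₂)] / (p₁ − p₂)²
  = (1.645 + 0.842)² · (0.16·0.84 + 0.23·0.77) / (-0.07)²
  = (2.487)² · (0.1344 + 0.1771) / 0.0049
  = 6.1852 · 0.3115 / 0.0049
  = 393.20
Adjust for 74% response: 393.20 / 0.74 = 531.35.
Round up → n = 532 per group.

n = 532 per group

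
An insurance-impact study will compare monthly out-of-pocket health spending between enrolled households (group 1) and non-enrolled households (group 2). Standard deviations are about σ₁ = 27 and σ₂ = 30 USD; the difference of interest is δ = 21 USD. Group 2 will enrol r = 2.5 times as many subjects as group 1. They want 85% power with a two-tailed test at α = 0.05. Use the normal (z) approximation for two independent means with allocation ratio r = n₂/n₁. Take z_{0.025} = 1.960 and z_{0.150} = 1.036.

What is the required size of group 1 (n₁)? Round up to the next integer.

n₁ = 23

n₁ = (z_{α/2} + z_β)² · (σ₁² + σ₂²/r) / δ²
   = (1.960 + 1.036)² · (27² + 30²/2.5) / 21²
   = 8.9760 · (729 + 360) / 441
   = 8.9760 · 1089 / 441
   = 22.17
Round up → n₁ = 23; n₂ = r·n₁ = 2.5 × 23 = 58.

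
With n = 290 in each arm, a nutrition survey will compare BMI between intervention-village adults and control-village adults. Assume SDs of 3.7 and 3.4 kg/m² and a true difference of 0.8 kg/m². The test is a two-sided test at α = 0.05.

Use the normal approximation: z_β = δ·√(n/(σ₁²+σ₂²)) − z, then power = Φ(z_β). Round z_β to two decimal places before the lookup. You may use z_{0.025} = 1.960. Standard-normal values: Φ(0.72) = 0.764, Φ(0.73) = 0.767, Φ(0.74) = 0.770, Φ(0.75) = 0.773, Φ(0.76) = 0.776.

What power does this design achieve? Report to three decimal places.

z_β = δ·√(n/(σ₁²+σ₂²)) − z_{α/2}
    = 0.8 · √(290/25.25) − 1.960
    = 0.8 · 3.38897 − 1.960
    = 2.7112 − 1.960 = 0.7512 → 0.75
Power = Φ(0.75) = 0.773.

Power ≈ 0.773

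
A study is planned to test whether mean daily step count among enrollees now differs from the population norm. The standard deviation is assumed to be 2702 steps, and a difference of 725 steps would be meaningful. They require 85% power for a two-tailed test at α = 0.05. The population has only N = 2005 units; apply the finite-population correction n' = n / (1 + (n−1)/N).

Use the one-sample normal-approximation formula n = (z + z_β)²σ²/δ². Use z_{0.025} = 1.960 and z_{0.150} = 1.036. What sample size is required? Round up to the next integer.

n = 118

n = (z_{α/2} + z_β)² · σ² / δ²
  = (1.960 + 1.036)² · 2702² / 725²
  = 8.9760 · 7300804 / 525625
  = 124.67
Finite-population correction (N = 2005): 124.67 / (1 + (124.67 − 1)/2005) = 117.43.
Round up → n = 118.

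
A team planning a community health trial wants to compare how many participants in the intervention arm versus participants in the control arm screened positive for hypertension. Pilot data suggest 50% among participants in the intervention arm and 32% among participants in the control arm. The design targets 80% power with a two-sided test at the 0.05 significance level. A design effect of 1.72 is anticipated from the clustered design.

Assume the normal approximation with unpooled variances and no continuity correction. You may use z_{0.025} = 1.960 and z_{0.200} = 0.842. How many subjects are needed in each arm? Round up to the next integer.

n = (z_{α/2} + z_β)² · [p₁(1−p₁) + p₂(1−p₂)] / (p₁ − p₂)²
  = (1.960 + 0.842)² · (0.50·0.50 + 0.32·0.68) / (0.18)²
  = (2.802)² · (0.2500 + 0.2176) / 0.0324
  = 7.8512 · 0.4676 / 0.0324
  = 113.31
Design effect: 1.72 × 113.31 = 194.89.
Round up → n = 195 per group.

n = 195 per group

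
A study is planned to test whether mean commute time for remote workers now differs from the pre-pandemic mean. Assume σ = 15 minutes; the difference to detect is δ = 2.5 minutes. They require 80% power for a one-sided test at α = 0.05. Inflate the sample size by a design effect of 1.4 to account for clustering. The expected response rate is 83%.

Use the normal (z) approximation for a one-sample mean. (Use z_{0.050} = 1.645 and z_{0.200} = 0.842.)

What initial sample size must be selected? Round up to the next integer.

n = 376

n = (z_α + z_β)² · σ² / δ²
  = (1.645 + 0.842)² · 15² / 2.5²
  = 6.1852 · 225 / 6.25
  = 222.67
Design effect: 1.4 × 222.67 = 311.73.
Adjust for 83% response: 311.73 / 0.83 = 375.58.
Round up → n = 376.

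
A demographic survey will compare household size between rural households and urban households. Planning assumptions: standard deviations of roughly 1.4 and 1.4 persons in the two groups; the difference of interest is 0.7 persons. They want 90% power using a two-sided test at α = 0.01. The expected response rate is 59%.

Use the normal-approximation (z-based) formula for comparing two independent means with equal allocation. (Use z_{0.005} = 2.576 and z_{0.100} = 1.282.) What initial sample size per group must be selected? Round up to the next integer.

n = 202 per group

n = (z_{α/2} + z_β)² · (σ₁² + σ₂²) / δ²
  = (2.576 + 1.282)² · (1.4² + 1.4² = 3.92) / 0.7²
  = 14.8842 · 3.92 / 0.49
  = 119.07
Adjust for 59% response: 119.07 / 0.59 = 201.82.
Round up → n = 202 per group.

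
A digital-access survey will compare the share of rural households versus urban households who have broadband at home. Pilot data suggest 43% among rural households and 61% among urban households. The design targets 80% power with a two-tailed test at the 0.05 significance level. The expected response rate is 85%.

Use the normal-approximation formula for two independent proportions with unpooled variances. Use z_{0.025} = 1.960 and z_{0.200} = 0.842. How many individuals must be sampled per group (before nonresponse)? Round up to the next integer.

n = 138 per group

n = (z_{α/2} + z_β)² · [p₁(1−p₁) + p₂(1−p₂)] / (p₁ − p₂)²
  = (1.960 + 0.842)² · (0.43·0.57 + 0.61·0.39) / (-0.18)²
  = (2.802)² · (0.2451 + 0.2379) / 0.0324
  = 7.8512 · 0.4830 / 0.0324
  = 117.04
Adjust for 85% response: 117.04 / 0.85 = 137.70.
Round up → n = 138 per group.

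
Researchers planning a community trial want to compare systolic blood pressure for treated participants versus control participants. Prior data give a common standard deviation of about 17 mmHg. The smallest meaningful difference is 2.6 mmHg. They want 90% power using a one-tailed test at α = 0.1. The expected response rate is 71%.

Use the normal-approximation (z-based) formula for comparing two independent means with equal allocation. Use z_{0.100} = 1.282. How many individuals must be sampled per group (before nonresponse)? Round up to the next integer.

n = (z_α + z_β)² · (σ₁² + σ₂²) / δ²
  = (1.282 + 1.282)² · (2·17² = 578) / 2.6²
  = 6.5741 · 578 / 6.76
  = 562.10
Adjust for 71% response: 562.10 / 0.71 = 791.70.
Round up → n = 792 per group.

n = 792 per group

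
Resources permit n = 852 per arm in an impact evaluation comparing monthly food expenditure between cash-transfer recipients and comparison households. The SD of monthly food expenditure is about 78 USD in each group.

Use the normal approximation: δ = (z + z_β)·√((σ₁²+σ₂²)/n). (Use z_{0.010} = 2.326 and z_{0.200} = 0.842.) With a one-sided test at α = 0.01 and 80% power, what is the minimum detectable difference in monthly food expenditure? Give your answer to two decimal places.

Minimum detectable difference ≈ 11.97 USD

δ = (z_α + z_β) · √((σ₁²+σ₂²)/n)
  = (2.326 + 0.842) · √(12168/852)
  = 3.168 · √14.2817
  = 3.168 · 3.7791
  = 11.9722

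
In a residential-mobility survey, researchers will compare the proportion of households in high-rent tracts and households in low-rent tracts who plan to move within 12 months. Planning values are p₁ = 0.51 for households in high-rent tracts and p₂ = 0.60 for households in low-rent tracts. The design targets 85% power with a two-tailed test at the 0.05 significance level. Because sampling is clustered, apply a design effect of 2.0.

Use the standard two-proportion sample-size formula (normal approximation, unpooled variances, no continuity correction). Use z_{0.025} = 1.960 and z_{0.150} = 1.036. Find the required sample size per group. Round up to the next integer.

n = (z_{α/2} + z_β)² · [p₁(1−p₁) + p₂(1−p₂)] / (p₁ − p₂)²
  = (1.960 + 1.036)² · (0.51·0.49 + 0.60·0.40) / (-0.09)²
  = (2.996)² · (0.2499 + 0.2400) / 0.0081
  = 8.9760 · 0.4899 / 0.0081
  = 542.88
Design effect: 2.0 × 542.88 = 1085.77.
Round up → n = 1086 per group.

n = 1086 per group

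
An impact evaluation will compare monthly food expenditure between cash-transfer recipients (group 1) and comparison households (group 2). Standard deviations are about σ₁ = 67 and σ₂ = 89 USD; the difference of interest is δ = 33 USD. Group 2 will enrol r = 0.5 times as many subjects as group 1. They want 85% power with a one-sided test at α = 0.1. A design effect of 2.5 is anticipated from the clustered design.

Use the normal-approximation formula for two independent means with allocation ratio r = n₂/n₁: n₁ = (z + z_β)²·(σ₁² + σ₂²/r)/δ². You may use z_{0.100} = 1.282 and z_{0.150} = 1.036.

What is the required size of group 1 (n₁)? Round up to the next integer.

n₁ = 251

n₁ = (z_α + z_β)² · (σ₁² + σ₂²/r) / δ²
   = (1.282 + 1.036)² · (67² + 89²/0.5) / 33²
   = 5.3731 · (4489 + 15842) / 1089
   = 5.3731 · 20331 / 1089
   = 100.31
Design effect: 2.5 × 100.31 = 250.78.
Round up → n₁ = 251; n₂ = r·n₁ = 0.5 × 251 = 126.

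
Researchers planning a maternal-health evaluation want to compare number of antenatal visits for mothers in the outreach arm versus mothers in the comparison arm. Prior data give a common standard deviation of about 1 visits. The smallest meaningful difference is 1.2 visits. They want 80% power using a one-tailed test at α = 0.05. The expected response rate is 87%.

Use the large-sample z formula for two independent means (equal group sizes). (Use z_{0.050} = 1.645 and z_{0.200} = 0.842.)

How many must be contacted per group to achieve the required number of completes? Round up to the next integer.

n = (z_α + z_β)² · (σ₁² + σ₂²) / δ²
  = (1.645 + 0.842)² · (2·1² = 2) / 1.2²
  = 6.1852 · 2 / 1.44
  = 8.59
Adjust for 87% response: 8.59 / 0.87 = 9.87.
Round up → n = 10 per group.

n = 10 per group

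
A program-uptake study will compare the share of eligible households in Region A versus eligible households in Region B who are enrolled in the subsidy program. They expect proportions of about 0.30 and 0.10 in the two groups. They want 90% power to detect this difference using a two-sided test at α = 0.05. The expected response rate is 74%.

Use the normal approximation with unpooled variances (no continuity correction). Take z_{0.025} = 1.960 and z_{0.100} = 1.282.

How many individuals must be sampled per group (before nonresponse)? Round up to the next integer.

n = (z_{α/2} + z_β)² · [p₁(1−p₁) + p₂(1−p₂)] / (p₁ − p₂)²
  = (1.960 + 1.282)² · (0.30·0.70 + 0.10·0.90) / (0.20)²
  = (3.242)² · (0.2100 + 0.0900) / 0.0400
  = 10.5106 · 0.3000 / 0.0400
  = 78.83
Adjust for 74% response: 78.83 / 0.74 = 106.53.
Round up → n = 107 per group.

n = 107 per group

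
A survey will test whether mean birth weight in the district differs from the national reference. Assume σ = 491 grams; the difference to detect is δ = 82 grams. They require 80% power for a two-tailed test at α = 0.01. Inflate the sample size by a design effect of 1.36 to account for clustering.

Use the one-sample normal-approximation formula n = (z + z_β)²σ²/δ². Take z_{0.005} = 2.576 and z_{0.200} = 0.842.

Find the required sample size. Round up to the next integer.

n = (z_{α/2} + z_β)² · σ² / δ²
  = (2.576 + 0.842)² · 491² / 82²
  = 11.6827 · 241081 / 6724
  = 418.87
Design effect: 1.36 × 418.87 = 569.66.
Round up → n = 570.

n = 570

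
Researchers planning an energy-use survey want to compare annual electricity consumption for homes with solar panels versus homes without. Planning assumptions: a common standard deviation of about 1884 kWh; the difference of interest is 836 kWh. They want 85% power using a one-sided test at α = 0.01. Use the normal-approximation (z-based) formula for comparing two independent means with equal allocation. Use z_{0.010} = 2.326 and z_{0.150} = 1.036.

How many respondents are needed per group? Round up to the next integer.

n = (z_α + z_β)² · (σ₁² + σ₂²) / δ²
  = (2.326 + 1.036)² · (2·1884² = 7098912) / 836²
  = 11.3030 · 7098912 / 698896
  = 114.81
Round up → n = 115 per group.

n = 115 per group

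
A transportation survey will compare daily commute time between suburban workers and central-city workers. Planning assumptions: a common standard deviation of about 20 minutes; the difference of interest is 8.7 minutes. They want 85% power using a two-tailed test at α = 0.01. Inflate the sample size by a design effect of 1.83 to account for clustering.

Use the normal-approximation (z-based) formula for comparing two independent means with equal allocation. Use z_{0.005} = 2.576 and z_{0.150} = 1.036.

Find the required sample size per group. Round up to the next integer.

n = (z_{α/2} + z_β)² · (σ₁² + σ₂²) / δ²
  = (2.576 + 1.036)² · (2·20² = 800) / 8.7²
  = 13.0465 · 800 / 75.69
  = 137.89
Design effect: 1.83 × 137.89 = 252.35.
Round up → n = 253 per group.

n = 253 per group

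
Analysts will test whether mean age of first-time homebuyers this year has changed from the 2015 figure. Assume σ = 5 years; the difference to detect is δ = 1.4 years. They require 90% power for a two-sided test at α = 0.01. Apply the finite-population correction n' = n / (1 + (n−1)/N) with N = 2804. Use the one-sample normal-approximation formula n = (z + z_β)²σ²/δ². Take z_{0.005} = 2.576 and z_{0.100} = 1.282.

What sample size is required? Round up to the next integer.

n = (z_{α/2} + z_β)² · σ² / δ²
  = (2.576 + 1.282)² · 5² / 1.4²
  = 14.8842 · 25 / 1.96
  = 189.85
Finite-population correction (N = 2804): 189.85 / (1 + (189.85 − 1)/2804) = 177.87.
Round up → n = 178.

n = 178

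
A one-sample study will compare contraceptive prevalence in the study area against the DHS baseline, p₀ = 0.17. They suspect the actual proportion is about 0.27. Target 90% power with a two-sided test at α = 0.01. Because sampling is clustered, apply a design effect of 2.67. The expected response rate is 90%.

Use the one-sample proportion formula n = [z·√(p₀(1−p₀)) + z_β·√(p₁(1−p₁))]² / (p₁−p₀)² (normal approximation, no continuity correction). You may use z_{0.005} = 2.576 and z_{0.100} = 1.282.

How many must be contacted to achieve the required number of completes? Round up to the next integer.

n = [z_{α/2}·√(p₀q₀) + z_β·√(p₁q₁)]² / (p₁ − p₀)²
  = [2.576·√(0.17·0.83) + 1.282·√(0.27·0.73)]² / (0.10)²
  = [2.576·0.3756 + 1.282·0.4440]² / 0.0100
  = [1.5368]² / 0.0100
  = 236.17
Design effect: 2.67 × 236.17 = 630.58.
Adjust for 90% response: 630.58 / 0.90 = 700.64.
Round up → n = 701.

n = 701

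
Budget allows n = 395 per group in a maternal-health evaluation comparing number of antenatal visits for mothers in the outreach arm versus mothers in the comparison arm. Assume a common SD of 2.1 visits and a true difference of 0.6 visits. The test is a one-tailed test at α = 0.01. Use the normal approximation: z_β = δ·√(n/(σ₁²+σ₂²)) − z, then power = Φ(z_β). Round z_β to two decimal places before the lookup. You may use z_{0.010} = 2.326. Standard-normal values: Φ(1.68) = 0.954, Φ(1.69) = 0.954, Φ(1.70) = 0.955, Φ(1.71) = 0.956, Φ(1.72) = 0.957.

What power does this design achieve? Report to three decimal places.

z_β = δ·√(n/(σ₁²+σ₂²)) − z_α
    = 0.6 · √(395/8.82) − 2.326
    = 0.6 · 6.69213 − 2.326
    = 4.0153 − 2.326 = 1.6893 → 1.69
Power = Φ(1.69) = 0.954.

Power ≈ 0.954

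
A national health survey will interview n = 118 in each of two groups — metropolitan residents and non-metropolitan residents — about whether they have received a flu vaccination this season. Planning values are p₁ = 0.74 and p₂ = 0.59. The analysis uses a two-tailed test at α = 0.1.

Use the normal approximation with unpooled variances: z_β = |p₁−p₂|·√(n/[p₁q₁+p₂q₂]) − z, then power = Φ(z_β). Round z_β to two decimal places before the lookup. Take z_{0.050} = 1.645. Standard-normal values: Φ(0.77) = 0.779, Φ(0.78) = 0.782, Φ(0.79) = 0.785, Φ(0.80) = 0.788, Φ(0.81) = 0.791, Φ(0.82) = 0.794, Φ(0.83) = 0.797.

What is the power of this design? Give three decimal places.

Power ≈ 0.797

z_β = |p₁−p₂|·√(n/[p₁q₁+p₂q₂]) − z_{α/2}
    = 0.15 · √(118/0.4343) − 1.645
    = 0.15 · 16.4834 − 1.645
    = 2.4725 − 1.645 = 0.8275 → 0.83
Power = Φ(0.83) = 0.797.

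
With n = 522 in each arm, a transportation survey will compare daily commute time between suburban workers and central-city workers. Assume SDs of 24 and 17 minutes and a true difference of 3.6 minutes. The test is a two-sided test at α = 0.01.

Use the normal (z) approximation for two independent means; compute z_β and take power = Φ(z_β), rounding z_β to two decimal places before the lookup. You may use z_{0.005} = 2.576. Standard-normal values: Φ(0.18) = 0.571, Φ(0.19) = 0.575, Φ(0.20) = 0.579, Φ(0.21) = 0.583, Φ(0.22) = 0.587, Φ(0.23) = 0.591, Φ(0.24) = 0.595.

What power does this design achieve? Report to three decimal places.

Power ≈ 0.587

z_β = δ·√(n/(σ₁²+σ₂²)) − z_{α/2}
    = 3.6 · √(522/865) − 2.576
    = 3.6 · 0.77683 − 2.576
    = 2.7966 − 2.576 = 0.2206 → 0.22
Power = Φ(0.22) = 0.587.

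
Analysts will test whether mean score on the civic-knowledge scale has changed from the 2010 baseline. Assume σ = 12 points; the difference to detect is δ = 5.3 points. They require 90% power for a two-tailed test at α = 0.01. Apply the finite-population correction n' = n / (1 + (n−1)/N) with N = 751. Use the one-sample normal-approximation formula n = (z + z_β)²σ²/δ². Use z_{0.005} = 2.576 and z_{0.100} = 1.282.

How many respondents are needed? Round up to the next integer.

n = (z_{α/2} + z_β)² · σ² / δ²
  = (2.576 + 1.282)² · 12² / 5.3²
  = 14.8842 · 144 / 28.09
  = 76.30
Finite-population correction (N = 751): 76.30 / (1 + (76.30 − 1)/751) = 69.35.
Round up → n = 70.

n = 70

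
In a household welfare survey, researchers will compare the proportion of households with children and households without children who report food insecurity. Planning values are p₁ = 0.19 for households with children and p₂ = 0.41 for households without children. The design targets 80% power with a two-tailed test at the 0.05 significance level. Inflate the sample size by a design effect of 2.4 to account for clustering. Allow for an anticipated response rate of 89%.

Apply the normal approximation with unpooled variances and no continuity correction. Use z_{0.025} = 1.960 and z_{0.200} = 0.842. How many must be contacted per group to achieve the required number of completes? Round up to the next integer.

n = (z_{α/2} + z_β)² · [p₁(1−p₁) + p₂(1−p₂)] / (p₁ − p₂)²
  = (1.960 + 0.842)² · (0.19·0.81 + 0.41·0.59) / (-0.22)²
  = (2.802)² · (0.1539 + 0.2419) / 0.0484
  = 7.8512 · 0.3958 / 0.0484
  = 64.20
Design effect: 2.4 × 64.20 = 154.09.
Adjust for 89% response: 154.09 / 0.89 = 173.14.
Round up → n = 174 per group.

n = 174 per group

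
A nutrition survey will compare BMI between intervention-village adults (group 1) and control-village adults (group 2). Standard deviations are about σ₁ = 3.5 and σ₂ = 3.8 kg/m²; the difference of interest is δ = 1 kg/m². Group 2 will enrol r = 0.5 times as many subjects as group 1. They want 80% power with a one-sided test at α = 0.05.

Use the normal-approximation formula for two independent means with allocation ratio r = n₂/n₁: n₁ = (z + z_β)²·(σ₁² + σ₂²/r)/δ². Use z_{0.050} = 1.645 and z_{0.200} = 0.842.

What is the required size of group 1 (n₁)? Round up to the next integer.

n₁ = 255

n₁ = (z_α + z_β)² · (σ₁² + σ₂²/r) / δ²
   = (1.645 + 0.842)² · (3.5² + 3.8²/0.5) / 1²
   = 6.1852 · (12.25 + 28.88) / 1
   = 6.1852 · 41.13 / 1
   = 254.40
Round up → n₁ = 255; n₂ = r·n₁ = 0.5 × 255 = 128.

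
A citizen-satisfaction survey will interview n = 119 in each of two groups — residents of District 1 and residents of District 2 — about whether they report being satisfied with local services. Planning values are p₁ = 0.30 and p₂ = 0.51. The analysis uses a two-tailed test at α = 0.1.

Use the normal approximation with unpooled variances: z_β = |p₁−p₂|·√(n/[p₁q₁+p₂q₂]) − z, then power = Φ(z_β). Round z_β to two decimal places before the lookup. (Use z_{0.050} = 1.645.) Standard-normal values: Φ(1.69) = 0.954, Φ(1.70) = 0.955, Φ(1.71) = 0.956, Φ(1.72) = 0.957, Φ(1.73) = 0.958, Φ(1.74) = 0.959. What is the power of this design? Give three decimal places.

z_β = |p₁−p₂|·√(n/[p₁q₁+p₂q₂]) − z_{α/2}
    = 0.21 · √(119/0.4599) − 1.645
    = 0.21 · 16.0858 − 1.645
    = 3.3780 − 1.645 = 1.7330 → 1.73
Power = Φ(1.73) = 0.958.

Power ≈ 0.958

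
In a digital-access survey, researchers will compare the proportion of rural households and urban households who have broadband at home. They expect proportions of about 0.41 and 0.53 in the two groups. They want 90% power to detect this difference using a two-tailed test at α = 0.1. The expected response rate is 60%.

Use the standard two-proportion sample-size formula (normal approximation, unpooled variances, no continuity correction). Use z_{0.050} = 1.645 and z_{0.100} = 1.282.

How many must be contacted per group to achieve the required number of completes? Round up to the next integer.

n = 487 per group

n = (z_{α/2} + z_β)² · [p₁(1−p₁) + p₂(1−p₂)] / (p₁ − p₂)²
  = (1.645 + 1.282)² · (0.41·0.59 + 0.53·0.47) / (-0.12)²
  = (2.927)² · (0.2419 + 0.2491) / 0.0144
  = 8.5673 · 0.4910 / 0.0144
  = 292.12
Adjust for 60% response: 292.12 / 0.60 = 486.87.
Round up → n = 487 per group.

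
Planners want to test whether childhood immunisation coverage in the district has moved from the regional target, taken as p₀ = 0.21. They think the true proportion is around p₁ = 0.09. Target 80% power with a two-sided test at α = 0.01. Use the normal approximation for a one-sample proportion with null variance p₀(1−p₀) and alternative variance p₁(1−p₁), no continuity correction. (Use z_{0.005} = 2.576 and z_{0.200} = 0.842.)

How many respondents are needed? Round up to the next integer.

n = [z_{α/2}·√(p₀q₀) + z_β·√(p₁q₁)]² / (p₁ − p₀)²
  = [2.576·√(0.21·0.79) + 0.842·√(0.09·0.91)]² / (-0.12)²
  = [2.576·0.4073 + 0.842·0.2862]² / 0.0144
  = [1.2902]² / 0.0144
  = 115.60
Round up → n = 116.

n = 116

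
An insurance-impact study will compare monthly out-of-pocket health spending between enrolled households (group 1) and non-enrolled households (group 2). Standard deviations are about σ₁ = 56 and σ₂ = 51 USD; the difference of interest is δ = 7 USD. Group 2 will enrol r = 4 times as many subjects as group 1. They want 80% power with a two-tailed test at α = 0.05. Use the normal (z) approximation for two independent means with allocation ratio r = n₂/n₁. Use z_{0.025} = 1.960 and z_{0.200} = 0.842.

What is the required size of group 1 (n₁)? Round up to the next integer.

n₁ = 607

n₁ = (z_{α/2} + z_β)² · (σ₁² + σ₂²/r) / δ²
   = (1.960 + 0.842)² · (56² + 51²/4) / 7²
   = 7.8512 · (3136 + 650.25) / 49
   = 7.8512 · 3786.2 / 49
   = 606.67
Round up → n₁ = 607; n₂ = r·n₁ = 4 × 607 = 2428.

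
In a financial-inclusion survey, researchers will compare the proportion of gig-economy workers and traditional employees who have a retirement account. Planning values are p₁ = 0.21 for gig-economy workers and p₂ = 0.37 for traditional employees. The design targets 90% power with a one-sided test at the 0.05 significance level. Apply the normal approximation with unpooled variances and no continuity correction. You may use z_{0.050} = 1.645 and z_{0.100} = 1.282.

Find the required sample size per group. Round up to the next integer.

n = 134 per group

n = (z_α + z_β)² · [p₁(1−p₁) + p₂(1−p₂)] / (p₁ − p₂)²
  = (1.645 + 1.282)² · (0.21·0.79 + 0.37·0.63) / (-0.16)²
  = (2.927)² · (0.1659 + 0.2331) / 0.0256
  = 8.5673 · 0.3990 / 0.0256
  = 133.53
Round up → n = 134 per group.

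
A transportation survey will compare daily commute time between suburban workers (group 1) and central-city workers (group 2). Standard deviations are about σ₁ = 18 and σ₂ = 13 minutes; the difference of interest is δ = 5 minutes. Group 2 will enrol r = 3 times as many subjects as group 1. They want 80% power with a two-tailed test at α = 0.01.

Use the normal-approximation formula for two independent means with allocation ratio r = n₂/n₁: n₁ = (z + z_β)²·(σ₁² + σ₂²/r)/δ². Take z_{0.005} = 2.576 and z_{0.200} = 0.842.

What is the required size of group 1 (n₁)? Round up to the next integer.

n₁ = (z_{α/2} + z_β)² · (σ₁² + σ₂²/r) / δ²
   = (2.576 + 0.842)² · (18² + 13²/3) / 5²
   = 11.6827 · (324 + 56.3333) / 25
   = 11.6827 · 380.3333 / 25
   = 177.73
Round up → n₁ = 178; n₂ = r·n₁ = 3 × 178 = 534.

n₁ = 178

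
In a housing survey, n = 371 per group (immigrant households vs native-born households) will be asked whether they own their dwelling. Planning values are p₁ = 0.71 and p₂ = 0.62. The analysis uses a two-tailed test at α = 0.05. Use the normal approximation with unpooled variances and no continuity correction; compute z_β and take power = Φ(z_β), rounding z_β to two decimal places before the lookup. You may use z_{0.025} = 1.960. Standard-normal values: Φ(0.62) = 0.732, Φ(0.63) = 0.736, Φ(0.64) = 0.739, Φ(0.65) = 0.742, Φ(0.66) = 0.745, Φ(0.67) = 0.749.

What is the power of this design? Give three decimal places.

Power ≈ 0.742

z_β = |p₁−p₂|·√(n/[p₁q₁+p₂q₂]) − z_{α/2}
    = 0.09 · √(371/0.4415) − 1.960
    = 0.09 · 28.9882 − 1.960
    = 2.6089 − 1.960 = 0.6489 → 0.65
Power = Φ(0.65) = 0.742.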